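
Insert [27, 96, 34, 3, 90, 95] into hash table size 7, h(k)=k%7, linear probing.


Insert 27: h=6 -> slot 6
Insert 96: h=5 -> slot 5
Insert 34: h=6, 1 probes -> slot 0
Insert 3: h=3 -> slot 3
Insert 90: h=6, 2 probes -> slot 1
Insert 95: h=4 -> slot 4

Table: [34, 90, None, 3, 95, 96, 27]


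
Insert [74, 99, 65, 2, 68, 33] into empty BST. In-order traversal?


Insert 74: root
Insert 99: R from 74
Insert 65: L from 74
Insert 2: L from 74 -> L from 65
Insert 68: L from 74 -> R from 65
Insert 33: L from 74 -> L from 65 -> R from 2

In-order: [2, 33, 65, 68, 74, 99]


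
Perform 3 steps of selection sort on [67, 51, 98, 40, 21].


Initial: [67, 51, 98, 40, 21]
Step 1: min=21 at 4
  Swap: [21, 51, 98, 40, 67]
Step 2: min=40 at 3
  Swap: [21, 40, 98, 51, 67]
Step 3: min=51 at 3
  Swap: [21, 40, 51, 98, 67]

After 3 steps: [21, 40, 51, 98, 67]


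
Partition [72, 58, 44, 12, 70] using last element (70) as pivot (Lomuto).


Pivot: 70
  58 <= 70: swap -> [58, 72, 44, 12, 70]
  44 <= 70: swap -> [58, 44, 72, 12, 70]
  12 <= 70: swap -> [58, 44, 12, 72, 70]
Place pivot at 3: [58, 44, 12, 70, 72]

Partitioned: [58, 44, 12, 70, 72]


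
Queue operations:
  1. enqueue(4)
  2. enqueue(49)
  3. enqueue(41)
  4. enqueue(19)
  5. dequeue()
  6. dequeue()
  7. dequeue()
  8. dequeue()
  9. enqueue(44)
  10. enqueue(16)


enqueue(4) -> [4]
enqueue(49) -> [4, 49]
enqueue(41) -> [4, 49, 41]
enqueue(19) -> [4, 49, 41, 19]
dequeue()->4, [49, 41, 19]
dequeue()->49, [41, 19]
dequeue()->41, [19]
dequeue()->19, []
enqueue(44) -> [44]
enqueue(16) -> [44, 16]

Final queue: [44, 16]


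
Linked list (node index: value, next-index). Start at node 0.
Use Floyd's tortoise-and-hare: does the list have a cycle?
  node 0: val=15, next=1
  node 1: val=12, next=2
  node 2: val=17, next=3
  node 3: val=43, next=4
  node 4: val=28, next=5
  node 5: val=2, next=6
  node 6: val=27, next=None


Floyd's tortoise (slow, +1) and hare (fast, +2):
  init: slow=0, fast=0
  step 1: slow=1, fast=2
  step 2: slow=2, fast=4
  step 3: slow=3, fast=6
  step 4: fast -> None, no cycle

Cycle: no


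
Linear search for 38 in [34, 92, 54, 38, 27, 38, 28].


i=0: 34!=38
i=1: 92!=38
i=2: 54!=38
i=3: 38==38 found!

Found at 3, 4 comps


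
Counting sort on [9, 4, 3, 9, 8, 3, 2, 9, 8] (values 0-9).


Input: [9, 4, 3, 9, 8, 3, 2, 9, 8]
Counts: [0, 0, 1, 2, 1, 0, 0, 0, 2, 3]

Sorted: [2, 3, 3, 4, 8, 8, 9, 9, 9]


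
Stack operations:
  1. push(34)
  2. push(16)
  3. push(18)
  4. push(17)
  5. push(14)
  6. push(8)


push(34) -> [34]
push(16) -> [34, 16]
push(18) -> [34, 16, 18]
push(17) -> [34, 16, 18, 17]
push(14) -> [34, 16, 18, 17, 14]
push(8) -> [34, 16, 18, 17, 14, 8]

Final stack: [34, 16, 18, 17, 14, 8]


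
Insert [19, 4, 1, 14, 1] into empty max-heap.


Insert 19: [19]
Insert 4: [19, 4]
Insert 1: [19, 4, 1]
Insert 14: [19, 14, 1, 4]
Insert 1: [19, 14, 1, 4, 1]

Final heap: [19, 14, 1, 4, 1]


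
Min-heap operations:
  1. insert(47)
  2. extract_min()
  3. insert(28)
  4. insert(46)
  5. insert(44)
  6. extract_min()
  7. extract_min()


insert(47) -> [47]
extract_min()->47, []
insert(28) -> [28]
insert(46) -> [28, 46]
insert(44) -> [28, 46, 44]
extract_min()->28, [44, 46]
extract_min()->44, [46]

Final heap: [46]


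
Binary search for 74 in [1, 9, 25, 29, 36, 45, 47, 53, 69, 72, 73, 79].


Step 1: lo=0, hi=11, mid=5, val=45
Step 2: lo=6, hi=11, mid=8, val=69
Step 3: lo=9, hi=11, mid=10, val=73
Step 4: lo=11, hi=11, mid=11, val=79

Not found


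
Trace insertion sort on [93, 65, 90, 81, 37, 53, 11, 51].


Initial: [93, 65, 90, 81, 37, 53, 11, 51]
Insert 65: [65, 93, 90, 81, 37, 53, 11, 51]
Insert 90: [65, 90, 93, 81, 37, 53, 11, 51]
Insert 81: [65, 81, 90, 93, 37, 53, 11, 51]
Insert 37: [37, 65, 81, 90, 93, 53, 11, 51]
Insert 53: [37, 53, 65, 81, 90, 93, 11, 51]
Insert 11: [11, 37, 53, 65, 81, 90, 93, 51]
Insert 51: [11, 37, 51, 53, 65, 81, 90, 93]

Sorted: [11, 37, 51, 53, 65, 81, 90, 93]


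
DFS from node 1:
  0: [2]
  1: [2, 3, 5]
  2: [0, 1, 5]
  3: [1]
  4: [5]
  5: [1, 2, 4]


Visit 1, push [5, 3, 2]
Visit 2, push [5, 0]
Visit 0, push []
Visit 5, push [4]
Visit 4, push []
Visit 3, push []

DFS order: [1, 2, 0, 5, 4, 3]


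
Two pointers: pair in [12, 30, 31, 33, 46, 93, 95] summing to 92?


lo=0(12)+hi=6(95)=107
lo=0(12)+hi=5(93)=105
lo=0(12)+hi=4(46)=58
lo=1(30)+hi=4(46)=76
lo=2(31)+hi=4(46)=77
lo=3(33)+hi=4(46)=79

No pair found


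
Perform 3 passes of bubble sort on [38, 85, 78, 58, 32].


Initial: [38, 85, 78, 58, 32]
Pass 1: [38, 78, 58, 32, 85] (3 swaps)
Pass 2: [38, 58, 32, 78, 85] (2 swaps)
Pass 3: [38, 32, 58, 78, 85] (1 swaps)

After 3 passes: [38, 32, 58, 78, 85]


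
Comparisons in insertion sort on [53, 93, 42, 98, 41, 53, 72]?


Algorithm: insertion sort
Input: [53, 93, 42, 98, 41, 53, 72]
Sorted: [41, 42, 53, 53, 72, 93, 98]

14


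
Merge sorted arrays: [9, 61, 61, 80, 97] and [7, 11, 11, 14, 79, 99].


Take 7 from B
Take 9 from A
Take 11 from B
Take 11 from B
Take 14 from B
Take 61 from A
Take 61 from A
Take 79 from B
Take 80 from A
Take 97 from A

Merged: [7, 9, 11, 11, 14, 61, 61, 79, 80, 97, 99]


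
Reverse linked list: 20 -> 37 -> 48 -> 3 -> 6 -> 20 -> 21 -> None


Step 1: curr=20, set curr.next=prev(None) | reversed so far: 20
Step 2: curr=37, set curr.next=prev(20) | reversed so far: 37 -> 20
Step 3: curr=48, set curr.next=prev(37) | reversed so far: 48 -> 37 -> 20
Step 4: curr=3, set curr.next=prev(48) | reversed so far: 3 -> 48 -> 37 -> 20
Step 5: curr=6, set curr.next=prev(3) | reversed so far: 6 -> 3 -> 48 -> 37 -> 20
Step 6: curr=20, set curr.next=prev(6) | reversed so far: 20 -> 6 -> 3 -> 48 -> 37 -> 20
Step 7: curr=21, set curr.next=prev(20) | reversed so far: 21 -> 20 -> 6 -> 3 -> 48 -> 37 -> 20

21 -> 20 -> 6 -> 3 -> 48 -> 37 -> 20 -> None


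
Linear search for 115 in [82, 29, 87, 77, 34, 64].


i=0: 82!=115
i=1: 29!=115
i=2: 87!=115
i=3: 77!=115
i=4: 34!=115
i=5: 64!=115

Not found, 6 comps


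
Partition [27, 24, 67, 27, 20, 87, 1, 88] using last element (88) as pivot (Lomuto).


Pivot: 88
  27 <= 88: advance i (no swap)
  24 <= 88: advance i (no swap)
  67 <= 88: advance i (no swap)
  27 <= 88: advance i (no swap)
  20 <= 88: advance i (no swap)
  87 <= 88: advance i (no swap)
  1 <= 88: advance i (no swap)
Place pivot at 7: [27, 24, 67, 27, 20, 87, 1, 88]

Partitioned: [27, 24, 67, 27, 20, 87, 1, 88]


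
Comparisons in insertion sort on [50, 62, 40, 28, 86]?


Algorithm: insertion sort
Input: [50, 62, 40, 28, 86]
Sorted: [28, 40, 50, 62, 86]

7


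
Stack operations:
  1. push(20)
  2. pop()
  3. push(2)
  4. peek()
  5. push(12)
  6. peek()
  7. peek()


push(20) -> [20]
pop()->20, []
push(2) -> [2]
peek()->2
push(12) -> [2, 12]
peek()->12
peek()->12

Final stack: [2, 12]


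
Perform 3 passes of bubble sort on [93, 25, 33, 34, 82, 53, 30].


Initial: [93, 25, 33, 34, 82, 53, 30]
Pass 1: [25, 33, 34, 82, 53, 30, 93] (6 swaps)
Pass 2: [25, 33, 34, 53, 30, 82, 93] (2 swaps)
Pass 3: [25, 33, 34, 30, 53, 82, 93] (1 swaps)

After 3 passes: [25, 33, 34, 30, 53, 82, 93]


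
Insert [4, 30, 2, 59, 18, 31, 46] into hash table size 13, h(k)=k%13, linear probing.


Insert 4: h=4 -> slot 4
Insert 30: h=4, 1 probes -> slot 5
Insert 2: h=2 -> slot 2
Insert 59: h=7 -> slot 7
Insert 18: h=5, 1 probes -> slot 6
Insert 31: h=5, 3 probes -> slot 8
Insert 46: h=7, 2 probes -> slot 9

Table: [None, None, 2, None, 4, 30, 18, 59, 31, 46, None, None, None]


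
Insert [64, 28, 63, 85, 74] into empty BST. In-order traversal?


Insert 64: root
Insert 28: L from 64
Insert 63: L from 64 -> R from 28
Insert 85: R from 64
Insert 74: R from 64 -> L from 85

In-order: [28, 63, 64, 74, 85]


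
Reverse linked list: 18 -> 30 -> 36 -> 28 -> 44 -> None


Step 1: curr=18, set curr.next=prev(None) | reversed so far: 18
Step 2: curr=30, set curr.next=prev(18) | reversed so far: 30 -> 18
Step 3: curr=36, set curr.next=prev(30) | reversed so far: 36 -> 30 -> 18
Step 4: curr=28, set curr.next=prev(36) | reversed so far: 28 -> 36 -> 30 -> 18
Step 5: curr=44, set curr.next=prev(28) | reversed so far: 44 -> 28 -> 36 -> 30 -> 18

44 -> 28 -> 36 -> 30 -> 18 -> None


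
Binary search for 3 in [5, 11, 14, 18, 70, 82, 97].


Step 1: lo=0, hi=6, mid=3, val=18
Step 2: lo=0, hi=2, mid=1, val=11
Step 3: lo=0, hi=0, mid=0, val=5

Not found


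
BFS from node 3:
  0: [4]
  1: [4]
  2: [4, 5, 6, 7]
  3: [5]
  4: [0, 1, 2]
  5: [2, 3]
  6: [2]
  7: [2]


Visit 3, enqueue [5]
Visit 5, enqueue [2]
Visit 2, enqueue [4, 6, 7]
Visit 4, enqueue [0, 1]
Visit 6, enqueue []
Visit 7, enqueue []
Visit 0, enqueue []
Visit 1, enqueue []

BFS order: [3, 5, 2, 4, 6, 7, 0, 1]


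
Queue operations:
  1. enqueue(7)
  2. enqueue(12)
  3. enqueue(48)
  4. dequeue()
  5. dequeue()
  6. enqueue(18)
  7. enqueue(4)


enqueue(7) -> [7]
enqueue(12) -> [7, 12]
enqueue(48) -> [7, 12, 48]
dequeue()->7, [12, 48]
dequeue()->12, [48]
enqueue(18) -> [48, 18]
enqueue(4) -> [48, 18, 4]

Final queue: [48, 18, 4]


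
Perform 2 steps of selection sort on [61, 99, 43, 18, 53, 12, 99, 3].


Initial: [61, 99, 43, 18, 53, 12, 99, 3]
Step 1: min=3 at 7
  Swap: [3, 99, 43, 18, 53, 12, 99, 61]
Step 2: min=12 at 5
  Swap: [3, 12, 43, 18, 53, 99, 99, 61]

After 2 steps: [3, 12, 43, 18, 53, 99, 99, 61]


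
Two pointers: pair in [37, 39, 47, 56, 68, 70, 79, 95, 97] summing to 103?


lo=0(37)+hi=8(97)=134
lo=0(37)+hi=7(95)=132
lo=0(37)+hi=6(79)=116
lo=0(37)+hi=5(70)=107
lo=0(37)+hi=4(68)=105
lo=0(37)+hi=3(56)=93
lo=1(39)+hi=3(56)=95
lo=2(47)+hi=3(56)=103

Yes: 47+56=103


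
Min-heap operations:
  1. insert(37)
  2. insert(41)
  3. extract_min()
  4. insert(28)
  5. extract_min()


insert(37) -> [37]
insert(41) -> [37, 41]
extract_min()->37, [41]
insert(28) -> [28, 41]
extract_min()->28, [41]

Final heap: [41]


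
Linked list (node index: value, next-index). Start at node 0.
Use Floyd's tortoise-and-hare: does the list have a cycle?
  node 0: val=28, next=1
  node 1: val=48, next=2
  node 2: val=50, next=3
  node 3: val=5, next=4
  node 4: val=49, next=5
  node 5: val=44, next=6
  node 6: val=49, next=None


Floyd's tortoise (slow, +1) and hare (fast, +2):
  init: slow=0, fast=0
  step 1: slow=1, fast=2
  step 2: slow=2, fast=4
  step 3: slow=3, fast=6
  step 4: fast -> None, no cycle

Cycle: no


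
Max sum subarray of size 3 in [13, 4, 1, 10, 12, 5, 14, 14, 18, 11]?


[0:3]: 18
[1:4]: 15
[2:5]: 23
[3:6]: 27
[4:7]: 31
[5:8]: 33
[6:9]: 46
[7:10]: 43

Max: 46 at [6:9]


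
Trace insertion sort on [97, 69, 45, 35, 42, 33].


Initial: [97, 69, 45, 35, 42, 33]
Insert 69: [69, 97, 45, 35, 42, 33]
Insert 45: [45, 69, 97, 35, 42, 33]
Insert 35: [35, 45, 69, 97, 42, 33]
Insert 42: [35, 42, 45, 69, 97, 33]
Insert 33: [33, 35, 42, 45, 69, 97]

Sorted: [33, 35, 42, 45, 69, 97]


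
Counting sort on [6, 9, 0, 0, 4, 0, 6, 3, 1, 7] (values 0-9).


Input: [6, 9, 0, 0, 4, 0, 6, 3, 1, 7]
Counts: [3, 1, 0, 1, 1, 0, 2, 1, 0, 1]

Sorted: [0, 0, 0, 1, 3, 4, 6, 6, 7, 9]


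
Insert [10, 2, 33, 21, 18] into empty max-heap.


Insert 10: [10]
Insert 2: [10, 2]
Insert 33: [33, 2, 10]
Insert 21: [33, 21, 10, 2]
Insert 18: [33, 21, 10, 2, 18]

Final heap: [33, 21, 10, 2, 18]


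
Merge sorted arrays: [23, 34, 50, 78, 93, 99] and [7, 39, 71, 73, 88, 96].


Take 7 from B
Take 23 from A
Take 34 from A
Take 39 from B
Take 50 from A
Take 71 from B
Take 73 from B
Take 78 from A
Take 88 from B
Take 93 from A
Take 96 from B

Merged: [7, 23, 34, 39, 50, 71, 73, 78, 88, 93, 96, 99]


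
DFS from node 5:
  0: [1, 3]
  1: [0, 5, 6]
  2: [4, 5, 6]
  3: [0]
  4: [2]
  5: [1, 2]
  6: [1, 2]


Visit 5, push [2, 1]
Visit 1, push [6, 0]
Visit 0, push [3]
Visit 3, push []
Visit 6, push [2]
Visit 2, push [4]
Visit 4, push []

DFS order: [5, 1, 0, 3, 6, 2, 4]


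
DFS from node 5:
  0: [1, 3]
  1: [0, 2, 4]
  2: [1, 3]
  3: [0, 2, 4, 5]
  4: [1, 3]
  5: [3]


Visit 5, push [3]
Visit 3, push [4, 2, 0]
Visit 0, push [1]
Visit 1, push [4, 2]
Visit 2, push []
Visit 4, push []

DFS order: [5, 3, 0, 1, 2, 4]


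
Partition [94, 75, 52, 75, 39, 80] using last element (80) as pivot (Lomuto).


Pivot: 80
  75 <= 80: swap -> [75, 94, 52, 75, 39, 80]
  52 <= 80: swap -> [75, 52, 94, 75, 39, 80]
  75 <= 80: swap -> [75, 52, 75, 94, 39, 80]
  39 <= 80: swap -> [75, 52, 75, 39, 94, 80]
Place pivot at 4: [75, 52, 75, 39, 80, 94]

Partitioned: [75, 52, 75, 39, 80, 94]


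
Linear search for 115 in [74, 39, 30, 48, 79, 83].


i=0: 74!=115
i=1: 39!=115
i=2: 30!=115
i=3: 48!=115
i=4: 79!=115
i=5: 83!=115

Not found, 6 comps


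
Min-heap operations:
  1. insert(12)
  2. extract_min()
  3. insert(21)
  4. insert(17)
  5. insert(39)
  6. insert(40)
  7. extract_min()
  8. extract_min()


insert(12) -> [12]
extract_min()->12, []
insert(21) -> [21]
insert(17) -> [17, 21]
insert(39) -> [17, 21, 39]
insert(40) -> [17, 21, 39, 40]
extract_min()->17, [21, 40, 39]
extract_min()->21, [39, 40]

Final heap: [39, 40]


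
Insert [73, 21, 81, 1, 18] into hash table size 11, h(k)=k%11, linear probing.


Insert 73: h=7 -> slot 7
Insert 21: h=10 -> slot 10
Insert 81: h=4 -> slot 4
Insert 1: h=1 -> slot 1
Insert 18: h=7, 1 probes -> slot 8

Table: [None, 1, None, None, 81, None, None, 73, 18, None, 21]


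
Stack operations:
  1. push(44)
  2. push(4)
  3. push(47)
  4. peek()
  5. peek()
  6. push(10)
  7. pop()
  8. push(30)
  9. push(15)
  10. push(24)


push(44) -> [44]
push(4) -> [44, 4]
push(47) -> [44, 4, 47]
peek()->47
peek()->47
push(10) -> [44, 4, 47, 10]
pop()->10, [44, 4, 47]
push(30) -> [44, 4, 47, 30]
push(15) -> [44, 4, 47, 30, 15]
push(24) -> [44, 4, 47, 30, 15, 24]

Final stack: [44, 4, 47, 30, 15, 24]


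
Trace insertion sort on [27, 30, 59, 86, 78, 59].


Initial: [27, 30, 59, 86, 78, 59]
Insert 30: [27, 30, 59, 86, 78, 59]
Insert 59: [27, 30, 59, 86, 78, 59]
Insert 86: [27, 30, 59, 86, 78, 59]
Insert 78: [27, 30, 59, 78, 86, 59]
Insert 59: [27, 30, 59, 59, 78, 86]

Sorted: [27, 30, 59, 59, 78, 86]


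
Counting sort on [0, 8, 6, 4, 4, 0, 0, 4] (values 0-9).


Input: [0, 8, 6, 4, 4, 0, 0, 4]
Counts: [3, 0, 0, 0, 3, 0, 1, 0, 1, 0]

Sorted: [0, 0, 0, 4, 4, 4, 6, 8]


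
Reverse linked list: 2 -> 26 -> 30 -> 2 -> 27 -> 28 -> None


Step 1: curr=2, set curr.next=prev(None) | reversed so far: 2
Step 2: curr=26, set curr.next=prev(2) | reversed so far: 26 -> 2
Step 3: curr=30, set curr.next=prev(26) | reversed so far: 30 -> 26 -> 2
Step 4: curr=2, set curr.next=prev(30) | reversed so far: 2 -> 30 -> 26 -> 2
Step 5: curr=27, set curr.next=prev(2) | reversed so far: 27 -> 2 -> 30 -> 26 -> 2
Step 6: curr=28, set curr.next=prev(27) | reversed so far: 28 -> 27 -> 2 -> 30 -> 26 -> 2

28 -> 27 -> 2 -> 30 -> 26 -> 2 -> None


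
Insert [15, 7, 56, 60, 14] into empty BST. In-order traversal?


Insert 15: root
Insert 7: L from 15
Insert 56: R from 15
Insert 60: R from 15 -> R from 56
Insert 14: L from 15 -> R from 7

In-order: [7, 14, 15, 56, 60]


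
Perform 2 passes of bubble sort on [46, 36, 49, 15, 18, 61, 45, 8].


Initial: [46, 36, 49, 15, 18, 61, 45, 8]
Pass 1: [36, 46, 15, 18, 49, 45, 8, 61] (5 swaps)
Pass 2: [36, 15, 18, 46, 45, 8, 49, 61] (4 swaps)

After 2 passes: [36, 15, 18, 46, 45, 8, 49, 61]


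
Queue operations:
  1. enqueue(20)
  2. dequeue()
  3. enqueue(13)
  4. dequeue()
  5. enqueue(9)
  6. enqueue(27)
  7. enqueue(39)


enqueue(20) -> [20]
dequeue()->20, []
enqueue(13) -> [13]
dequeue()->13, []
enqueue(9) -> [9]
enqueue(27) -> [9, 27]
enqueue(39) -> [9, 27, 39]

Final queue: [9, 27, 39]


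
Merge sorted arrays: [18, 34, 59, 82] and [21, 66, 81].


Take 18 from A
Take 21 from B
Take 34 from A
Take 59 from A
Take 66 from B
Take 81 from B

Merged: [18, 21, 34, 59, 66, 81, 82]


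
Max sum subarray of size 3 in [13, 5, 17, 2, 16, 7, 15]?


[0:3]: 35
[1:4]: 24
[2:5]: 35
[3:6]: 25
[4:7]: 38

Max: 38 at [4:7]


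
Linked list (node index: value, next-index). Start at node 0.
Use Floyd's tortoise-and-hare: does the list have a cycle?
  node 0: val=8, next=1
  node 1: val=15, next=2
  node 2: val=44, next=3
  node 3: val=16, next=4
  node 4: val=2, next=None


Floyd's tortoise (slow, +1) and hare (fast, +2):
  init: slow=0, fast=0
  step 1: slow=1, fast=2
  step 2: slow=2, fast=4
  step 3: fast -> None, no cycle

Cycle: no


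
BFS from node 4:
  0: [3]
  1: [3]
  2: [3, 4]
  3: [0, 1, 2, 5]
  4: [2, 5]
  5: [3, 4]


Visit 4, enqueue [2, 5]
Visit 2, enqueue [3]
Visit 5, enqueue []
Visit 3, enqueue [0, 1]
Visit 0, enqueue []
Visit 1, enqueue []

BFS order: [4, 2, 5, 3, 0, 1]


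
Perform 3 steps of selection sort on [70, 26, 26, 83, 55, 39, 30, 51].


Initial: [70, 26, 26, 83, 55, 39, 30, 51]
Step 1: min=26 at 1
  Swap: [26, 70, 26, 83, 55, 39, 30, 51]
Step 2: min=26 at 2
  Swap: [26, 26, 70, 83, 55, 39, 30, 51]
Step 3: min=30 at 6
  Swap: [26, 26, 30, 83, 55, 39, 70, 51]

After 3 steps: [26, 26, 30, 83, 55, 39, 70, 51]


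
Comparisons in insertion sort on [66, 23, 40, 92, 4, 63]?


Algorithm: insertion sort
Input: [66, 23, 40, 92, 4, 63]
Sorted: [4, 23, 40, 63, 66, 92]

11


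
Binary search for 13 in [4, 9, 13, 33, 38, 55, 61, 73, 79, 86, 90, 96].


Step 1: lo=0, hi=11, mid=5, val=55
Step 2: lo=0, hi=4, mid=2, val=13

Found at index 2


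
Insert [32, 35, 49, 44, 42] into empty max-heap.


Insert 32: [32]
Insert 35: [35, 32]
Insert 49: [49, 32, 35]
Insert 44: [49, 44, 35, 32]
Insert 42: [49, 44, 35, 32, 42]

Final heap: [49, 44, 35, 32, 42]


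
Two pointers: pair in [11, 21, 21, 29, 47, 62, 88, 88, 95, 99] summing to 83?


lo=0(11)+hi=9(99)=110
lo=0(11)+hi=8(95)=106
lo=0(11)+hi=7(88)=99
lo=0(11)+hi=6(88)=99
lo=0(11)+hi=5(62)=73
lo=1(21)+hi=5(62)=83

Yes: 21+62=83


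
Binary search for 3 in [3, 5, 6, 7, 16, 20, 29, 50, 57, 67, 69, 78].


Step 1: lo=0, hi=11, mid=5, val=20
Step 2: lo=0, hi=4, mid=2, val=6
Step 3: lo=0, hi=1, mid=0, val=3

Found at index 0


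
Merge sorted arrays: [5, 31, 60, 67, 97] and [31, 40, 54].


Take 5 from A
Take 31 from A
Take 31 from B
Take 40 from B
Take 54 from B

Merged: [5, 31, 31, 40, 54, 60, 67, 97]


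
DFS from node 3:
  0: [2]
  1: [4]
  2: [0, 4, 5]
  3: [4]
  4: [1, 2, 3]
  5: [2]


Visit 3, push [4]
Visit 4, push [2, 1]
Visit 1, push []
Visit 2, push [5, 0]
Visit 0, push []
Visit 5, push []

DFS order: [3, 4, 1, 2, 0, 5]


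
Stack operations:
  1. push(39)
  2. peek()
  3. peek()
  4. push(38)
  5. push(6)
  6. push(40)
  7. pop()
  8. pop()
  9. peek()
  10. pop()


push(39) -> [39]
peek()->39
peek()->39
push(38) -> [39, 38]
push(6) -> [39, 38, 6]
push(40) -> [39, 38, 6, 40]
pop()->40, [39, 38, 6]
pop()->6, [39, 38]
peek()->38
pop()->38, [39]

Final stack: [39]


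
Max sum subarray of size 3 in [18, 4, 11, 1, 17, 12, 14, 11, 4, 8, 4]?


[0:3]: 33
[1:4]: 16
[2:5]: 29
[3:6]: 30
[4:7]: 43
[5:8]: 37
[6:9]: 29
[7:10]: 23
[8:11]: 16

Max: 43 at [4:7]


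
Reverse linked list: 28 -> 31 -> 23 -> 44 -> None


Step 1: curr=28, set curr.next=prev(None) | reversed so far: 28
Step 2: curr=31, set curr.next=prev(28) | reversed so far: 31 -> 28
Step 3: curr=23, set curr.next=prev(31) | reversed so far: 23 -> 31 -> 28
Step 4: curr=44, set curr.next=prev(23) | reversed so far: 44 -> 23 -> 31 -> 28

44 -> 23 -> 31 -> 28 -> None


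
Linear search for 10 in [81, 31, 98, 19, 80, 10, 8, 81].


i=0: 81!=10
i=1: 31!=10
i=2: 98!=10
i=3: 19!=10
i=4: 80!=10
i=5: 10==10 found!

Found at 5, 6 comps


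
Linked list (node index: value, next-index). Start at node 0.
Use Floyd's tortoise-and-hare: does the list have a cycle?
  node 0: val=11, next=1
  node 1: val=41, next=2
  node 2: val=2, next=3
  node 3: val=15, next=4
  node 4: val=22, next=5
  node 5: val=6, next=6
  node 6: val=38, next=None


Floyd's tortoise (slow, +1) and hare (fast, +2):
  init: slow=0, fast=0
  step 1: slow=1, fast=2
  step 2: slow=2, fast=4
  step 3: slow=3, fast=6
  step 4: fast -> None, no cycle

Cycle: no


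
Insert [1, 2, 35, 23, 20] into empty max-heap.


Insert 1: [1]
Insert 2: [2, 1]
Insert 35: [35, 1, 2]
Insert 23: [35, 23, 2, 1]
Insert 20: [35, 23, 2, 1, 20]

Final heap: [35, 23, 2, 1, 20]


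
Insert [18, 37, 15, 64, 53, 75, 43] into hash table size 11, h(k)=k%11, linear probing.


Insert 18: h=7 -> slot 7
Insert 37: h=4 -> slot 4
Insert 15: h=4, 1 probes -> slot 5
Insert 64: h=9 -> slot 9
Insert 53: h=9, 1 probes -> slot 10
Insert 75: h=9, 2 probes -> slot 0
Insert 43: h=10, 2 probes -> slot 1

Table: [75, 43, None, None, 37, 15, None, 18, None, 64, 53]


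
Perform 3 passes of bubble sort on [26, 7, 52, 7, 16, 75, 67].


Initial: [26, 7, 52, 7, 16, 75, 67]
Pass 1: [7, 26, 7, 16, 52, 67, 75] (4 swaps)
Pass 2: [7, 7, 16, 26, 52, 67, 75] (2 swaps)
Pass 3: [7, 7, 16, 26, 52, 67, 75] (0 swaps)

After 3 passes: [7, 7, 16, 26, 52, 67, 75]


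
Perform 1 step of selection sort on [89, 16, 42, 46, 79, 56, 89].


Initial: [89, 16, 42, 46, 79, 56, 89]
Step 1: min=16 at 1
  Swap: [16, 89, 42, 46, 79, 56, 89]

After 1 step: [16, 89, 42, 46, 79, 56, 89]


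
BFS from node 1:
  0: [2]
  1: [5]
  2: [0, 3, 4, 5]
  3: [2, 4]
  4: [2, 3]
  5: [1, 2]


Visit 1, enqueue [5]
Visit 5, enqueue [2]
Visit 2, enqueue [0, 3, 4]
Visit 0, enqueue []
Visit 3, enqueue []
Visit 4, enqueue []

BFS order: [1, 5, 2, 0, 3, 4]


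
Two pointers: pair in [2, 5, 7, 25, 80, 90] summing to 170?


lo=0(2)+hi=5(90)=92
lo=1(5)+hi=5(90)=95
lo=2(7)+hi=5(90)=97
lo=3(25)+hi=5(90)=115
lo=4(80)+hi=5(90)=170

Yes: 80+90=170


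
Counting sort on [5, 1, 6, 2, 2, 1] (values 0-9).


Input: [5, 1, 6, 2, 2, 1]
Counts: [0, 2, 2, 0, 0, 1, 1, 0, 0, 0]

Sorted: [1, 1, 2, 2, 5, 6]


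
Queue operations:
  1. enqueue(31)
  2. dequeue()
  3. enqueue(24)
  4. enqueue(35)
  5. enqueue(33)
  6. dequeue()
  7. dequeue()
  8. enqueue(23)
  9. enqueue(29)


enqueue(31) -> [31]
dequeue()->31, []
enqueue(24) -> [24]
enqueue(35) -> [24, 35]
enqueue(33) -> [24, 35, 33]
dequeue()->24, [35, 33]
dequeue()->35, [33]
enqueue(23) -> [33, 23]
enqueue(29) -> [33, 23, 29]

Final queue: [33, 23, 29]


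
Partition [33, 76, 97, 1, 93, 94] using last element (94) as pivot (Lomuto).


Pivot: 94
  33 <= 94: advance i (no swap)
  76 <= 94: advance i (no swap)
  1 <= 94: swap -> [33, 76, 1, 97, 93, 94]
  93 <= 94: swap -> [33, 76, 1, 93, 97, 94]
Place pivot at 4: [33, 76, 1, 93, 94, 97]

Partitioned: [33, 76, 1, 93, 94, 97]


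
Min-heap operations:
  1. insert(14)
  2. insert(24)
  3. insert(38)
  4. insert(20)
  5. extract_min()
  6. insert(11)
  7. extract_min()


insert(14) -> [14]
insert(24) -> [14, 24]
insert(38) -> [14, 24, 38]
insert(20) -> [14, 20, 38, 24]
extract_min()->14, [20, 24, 38]
insert(11) -> [11, 20, 38, 24]
extract_min()->11, [20, 24, 38]

Final heap: [20, 24, 38]


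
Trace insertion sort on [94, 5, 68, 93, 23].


Initial: [94, 5, 68, 93, 23]
Insert 5: [5, 94, 68, 93, 23]
Insert 68: [5, 68, 94, 93, 23]
Insert 93: [5, 68, 93, 94, 23]
Insert 23: [5, 23, 68, 93, 94]

Sorted: [5, 23, 68, 93, 94]


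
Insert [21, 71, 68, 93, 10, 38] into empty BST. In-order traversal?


Insert 21: root
Insert 71: R from 21
Insert 68: R from 21 -> L from 71
Insert 93: R from 21 -> R from 71
Insert 10: L from 21
Insert 38: R from 21 -> L from 71 -> L from 68

In-order: [10, 21, 38, 68, 71, 93]


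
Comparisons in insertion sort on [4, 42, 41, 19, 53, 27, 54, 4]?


Algorithm: insertion sort
Input: [4, 42, 41, 19, 53, 27, 54, 4]
Sorted: [4, 4, 19, 27, 41, 42, 53, 54]

19


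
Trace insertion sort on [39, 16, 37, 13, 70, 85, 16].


Initial: [39, 16, 37, 13, 70, 85, 16]
Insert 16: [16, 39, 37, 13, 70, 85, 16]
Insert 37: [16, 37, 39, 13, 70, 85, 16]
Insert 13: [13, 16, 37, 39, 70, 85, 16]
Insert 70: [13, 16, 37, 39, 70, 85, 16]
Insert 85: [13, 16, 37, 39, 70, 85, 16]
Insert 16: [13, 16, 16, 37, 39, 70, 85]

Sorted: [13, 16, 16, 37, 39, 70, 85]


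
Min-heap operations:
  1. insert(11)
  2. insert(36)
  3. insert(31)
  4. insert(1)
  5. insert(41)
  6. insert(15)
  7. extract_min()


insert(11) -> [11]
insert(36) -> [11, 36]
insert(31) -> [11, 36, 31]
insert(1) -> [1, 11, 31, 36]
insert(41) -> [1, 11, 31, 36, 41]
insert(15) -> [1, 11, 15, 36, 41, 31]
extract_min()->1, [11, 31, 15, 36, 41]

Final heap: [11, 31, 15, 36, 41]


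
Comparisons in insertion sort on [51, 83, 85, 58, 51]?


Algorithm: insertion sort
Input: [51, 83, 85, 58, 51]
Sorted: [51, 51, 58, 83, 85]

9


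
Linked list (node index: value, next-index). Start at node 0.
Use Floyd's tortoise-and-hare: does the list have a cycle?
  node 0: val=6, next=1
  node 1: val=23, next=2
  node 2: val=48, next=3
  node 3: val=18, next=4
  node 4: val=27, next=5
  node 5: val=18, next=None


Floyd's tortoise (slow, +1) and hare (fast, +2):
  init: slow=0, fast=0
  step 1: slow=1, fast=2
  step 2: slow=2, fast=4
  step 3: fast 4->5->None, no cycle

Cycle: no


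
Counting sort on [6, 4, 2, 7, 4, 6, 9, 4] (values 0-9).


Input: [6, 4, 2, 7, 4, 6, 9, 4]
Counts: [0, 0, 1, 0, 3, 0, 2, 1, 0, 1]

Sorted: [2, 4, 4, 4, 6, 6, 7, 9]


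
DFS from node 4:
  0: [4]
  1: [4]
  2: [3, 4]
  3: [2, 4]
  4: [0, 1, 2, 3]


Visit 4, push [3, 2, 1, 0]
Visit 0, push []
Visit 1, push []
Visit 2, push [3]
Visit 3, push []

DFS order: [4, 0, 1, 2, 3]


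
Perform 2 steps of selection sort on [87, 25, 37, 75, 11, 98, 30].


Initial: [87, 25, 37, 75, 11, 98, 30]
Step 1: min=11 at 4
  Swap: [11, 25, 37, 75, 87, 98, 30]
Step 2: min=25 at 1
  Swap: [11, 25, 37, 75, 87, 98, 30]

After 2 steps: [11, 25, 37, 75, 87, 98, 30]


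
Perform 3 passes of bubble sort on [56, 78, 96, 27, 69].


Initial: [56, 78, 96, 27, 69]
Pass 1: [56, 78, 27, 69, 96] (2 swaps)
Pass 2: [56, 27, 69, 78, 96] (2 swaps)
Pass 3: [27, 56, 69, 78, 96] (1 swaps)

After 3 passes: [27, 56, 69, 78, 96]


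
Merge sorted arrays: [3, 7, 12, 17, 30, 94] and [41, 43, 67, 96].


Take 3 from A
Take 7 from A
Take 12 from A
Take 17 from A
Take 30 from A
Take 41 from B
Take 43 from B
Take 67 from B
Take 94 from A

Merged: [3, 7, 12, 17, 30, 41, 43, 67, 94, 96]


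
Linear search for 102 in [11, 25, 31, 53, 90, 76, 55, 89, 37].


i=0: 11!=102
i=1: 25!=102
i=2: 31!=102
i=3: 53!=102
i=4: 90!=102
i=5: 76!=102
i=6: 55!=102
i=7: 89!=102
i=8: 37!=102

Not found, 9 comps


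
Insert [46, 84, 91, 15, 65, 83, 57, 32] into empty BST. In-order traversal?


Insert 46: root
Insert 84: R from 46
Insert 91: R from 46 -> R from 84
Insert 15: L from 46
Insert 65: R from 46 -> L from 84
Insert 83: R from 46 -> L from 84 -> R from 65
Insert 57: R from 46 -> L from 84 -> L from 65
Insert 32: L from 46 -> R from 15

In-order: [15, 32, 46, 57, 65, 83, 84, 91]


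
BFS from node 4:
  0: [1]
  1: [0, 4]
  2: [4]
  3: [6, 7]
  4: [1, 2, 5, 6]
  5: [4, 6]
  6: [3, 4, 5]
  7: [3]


Visit 4, enqueue [1, 2, 5, 6]
Visit 1, enqueue [0]
Visit 2, enqueue []
Visit 5, enqueue []
Visit 6, enqueue [3]
Visit 0, enqueue []
Visit 3, enqueue [7]
Visit 7, enqueue []

BFS order: [4, 1, 2, 5, 6, 0, 3, 7]


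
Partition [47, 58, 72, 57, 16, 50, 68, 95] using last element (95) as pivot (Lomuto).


Pivot: 95
  47 <= 95: advance i (no swap)
  58 <= 95: advance i (no swap)
  72 <= 95: advance i (no swap)
  57 <= 95: advance i (no swap)
  16 <= 95: advance i (no swap)
  50 <= 95: advance i (no swap)
  68 <= 95: advance i (no swap)
Place pivot at 7: [47, 58, 72, 57, 16, 50, 68, 95]

Partitioned: [47, 58, 72, 57, 16, 50, 68, 95]


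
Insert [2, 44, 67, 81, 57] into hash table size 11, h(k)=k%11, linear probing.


Insert 2: h=2 -> slot 2
Insert 44: h=0 -> slot 0
Insert 67: h=1 -> slot 1
Insert 81: h=4 -> slot 4
Insert 57: h=2, 1 probes -> slot 3

Table: [44, 67, 2, 57, 81, None, None, None, None, None, None]


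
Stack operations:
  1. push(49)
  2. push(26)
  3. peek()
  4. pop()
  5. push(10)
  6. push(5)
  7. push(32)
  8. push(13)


push(49) -> [49]
push(26) -> [49, 26]
peek()->26
pop()->26, [49]
push(10) -> [49, 10]
push(5) -> [49, 10, 5]
push(32) -> [49, 10, 5, 32]
push(13) -> [49, 10, 5, 32, 13]

Final stack: [49, 10, 5, 32, 13]


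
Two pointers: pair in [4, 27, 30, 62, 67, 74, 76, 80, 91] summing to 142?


lo=0(4)+hi=8(91)=95
lo=1(27)+hi=8(91)=118
lo=2(30)+hi=8(91)=121
lo=3(62)+hi=8(91)=153
lo=3(62)+hi=7(80)=142

Yes: 62+80=142


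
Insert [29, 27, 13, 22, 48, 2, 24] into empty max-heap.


Insert 29: [29]
Insert 27: [29, 27]
Insert 13: [29, 27, 13]
Insert 22: [29, 27, 13, 22]
Insert 48: [48, 29, 13, 22, 27]
Insert 2: [48, 29, 13, 22, 27, 2]
Insert 24: [48, 29, 24, 22, 27, 2, 13]

Final heap: [48, 29, 24, 22, 27, 2, 13]


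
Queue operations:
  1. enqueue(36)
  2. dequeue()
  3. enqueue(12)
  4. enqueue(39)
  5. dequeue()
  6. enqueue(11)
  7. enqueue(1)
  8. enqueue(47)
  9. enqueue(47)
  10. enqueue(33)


enqueue(36) -> [36]
dequeue()->36, []
enqueue(12) -> [12]
enqueue(39) -> [12, 39]
dequeue()->12, [39]
enqueue(11) -> [39, 11]
enqueue(1) -> [39, 11, 1]
enqueue(47) -> [39, 11, 1, 47]
enqueue(47) -> [39, 11, 1, 47, 47]
enqueue(33) -> [39, 11, 1, 47, 47, 33]

Final queue: [39, 11, 1, 47, 47, 33]


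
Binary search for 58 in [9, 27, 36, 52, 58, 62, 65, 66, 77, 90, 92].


Step 1: lo=0, hi=10, mid=5, val=62
Step 2: lo=0, hi=4, mid=2, val=36
Step 3: lo=3, hi=4, mid=3, val=52
Step 4: lo=4, hi=4, mid=4, val=58

Found at index 4


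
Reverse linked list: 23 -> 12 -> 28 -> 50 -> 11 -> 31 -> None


Step 1: curr=23, set curr.next=prev(None) | reversed so far: 23
Step 2: curr=12, set curr.next=prev(23) | reversed so far: 12 -> 23
Step 3: curr=28, set curr.next=prev(12) | reversed so far: 28 -> 12 -> 23
Step 4: curr=50, set curr.next=prev(28) | reversed so far: 50 -> 28 -> 12 -> 23
Step 5: curr=11, set curr.next=prev(50) | reversed so far: 11 -> 50 -> 28 -> 12 -> 23
Step 6: curr=31, set curr.next=prev(11) | reversed so far: 31 -> 11 -> 50 -> 28 -> 12 -> 23

31 -> 11 -> 50 -> 28 -> 12 -> 23 -> None


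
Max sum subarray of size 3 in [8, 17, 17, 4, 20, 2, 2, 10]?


[0:3]: 42
[1:4]: 38
[2:5]: 41
[3:6]: 26
[4:7]: 24
[5:8]: 14

Max: 42 at [0:3]


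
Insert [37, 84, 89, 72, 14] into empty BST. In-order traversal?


Insert 37: root
Insert 84: R from 37
Insert 89: R from 37 -> R from 84
Insert 72: R from 37 -> L from 84
Insert 14: L from 37

In-order: [14, 37, 72, 84, 89]


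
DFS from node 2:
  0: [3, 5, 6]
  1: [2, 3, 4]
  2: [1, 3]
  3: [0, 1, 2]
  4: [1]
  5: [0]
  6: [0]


Visit 2, push [3, 1]
Visit 1, push [4, 3]
Visit 3, push [0]
Visit 0, push [6, 5]
Visit 5, push []
Visit 6, push []
Visit 4, push []

DFS order: [2, 1, 3, 0, 5, 6, 4]


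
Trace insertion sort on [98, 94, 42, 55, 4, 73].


Initial: [98, 94, 42, 55, 4, 73]
Insert 94: [94, 98, 42, 55, 4, 73]
Insert 42: [42, 94, 98, 55, 4, 73]
Insert 55: [42, 55, 94, 98, 4, 73]
Insert 4: [4, 42, 55, 94, 98, 73]
Insert 73: [4, 42, 55, 73, 94, 98]

Sorted: [4, 42, 55, 73, 94, 98]


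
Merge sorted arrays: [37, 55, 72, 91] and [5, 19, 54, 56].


Take 5 from B
Take 19 from B
Take 37 from A
Take 54 from B
Take 55 from A
Take 56 from B

Merged: [5, 19, 37, 54, 55, 56, 72, 91]


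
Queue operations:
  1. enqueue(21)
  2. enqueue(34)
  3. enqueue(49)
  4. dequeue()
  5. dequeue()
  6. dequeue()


enqueue(21) -> [21]
enqueue(34) -> [21, 34]
enqueue(49) -> [21, 34, 49]
dequeue()->21, [34, 49]
dequeue()->34, [49]
dequeue()->49, []

Final queue: []


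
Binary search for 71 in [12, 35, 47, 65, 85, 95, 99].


Step 1: lo=0, hi=6, mid=3, val=65
Step 2: lo=4, hi=6, mid=5, val=95
Step 3: lo=4, hi=4, mid=4, val=85

Not found


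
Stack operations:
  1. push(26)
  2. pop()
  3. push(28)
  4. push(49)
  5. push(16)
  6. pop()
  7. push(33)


push(26) -> [26]
pop()->26, []
push(28) -> [28]
push(49) -> [28, 49]
push(16) -> [28, 49, 16]
pop()->16, [28, 49]
push(33) -> [28, 49, 33]

Final stack: [28, 49, 33]


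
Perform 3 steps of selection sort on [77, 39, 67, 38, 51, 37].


Initial: [77, 39, 67, 38, 51, 37]
Step 1: min=37 at 5
  Swap: [37, 39, 67, 38, 51, 77]
Step 2: min=38 at 3
  Swap: [37, 38, 67, 39, 51, 77]
Step 3: min=39 at 3
  Swap: [37, 38, 39, 67, 51, 77]

After 3 steps: [37, 38, 39, 67, 51, 77]


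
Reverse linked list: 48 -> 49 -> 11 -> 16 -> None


Step 1: curr=48, set curr.next=prev(None) | reversed so far: 48
Step 2: curr=49, set curr.next=prev(48) | reversed so far: 49 -> 48
Step 3: curr=11, set curr.next=prev(49) | reversed so far: 11 -> 49 -> 48
Step 4: curr=16, set curr.next=prev(11) | reversed so far: 16 -> 11 -> 49 -> 48

16 -> 11 -> 49 -> 48 -> None


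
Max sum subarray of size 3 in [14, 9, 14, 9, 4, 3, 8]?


[0:3]: 37
[1:4]: 32
[2:5]: 27
[3:6]: 16
[4:7]: 15

Max: 37 at [0:3]


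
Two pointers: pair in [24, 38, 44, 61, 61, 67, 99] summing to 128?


lo=0(24)+hi=6(99)=123
lo=1(38)+hi=6(99)=137
lo=1(38)+hi=5(67)=105
lo=2(44)+hi=5(67)=111
lo=3(61)+hi=5(67)=128

Yes: 61+67=128


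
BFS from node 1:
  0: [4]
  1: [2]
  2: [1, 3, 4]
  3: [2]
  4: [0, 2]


Visit 1, enqueue [2]
Visit 2, enqueue [3, 4]
Visit 3, enqueue []
Visit 4, enqueue [0]
Visit 0, enqueue []

BFS order: [1, 2, 3, 4, 0]


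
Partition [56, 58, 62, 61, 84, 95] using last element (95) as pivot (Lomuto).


Pivot: 95
  56 <= 95: advance i (no swap)
  58 <= 95: advance i (no swap)
  62 <= 95: advance i (no swap)
  61 <= 95: advance i (no swap)
  84 <= 95: advance i (no swap)
Place pivot at 5: [56, 58, 62, 61, 84, 95]

Partitioned: [56, 58, 62, 61, 84, 95]


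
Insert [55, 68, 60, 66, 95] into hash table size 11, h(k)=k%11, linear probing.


Insert 55: h=0 -> slot 0
Insert 68: h=2 -> slot 2
Insert 60: h=5 -> slot 5
Insert 66: h=0, 1 probes -> slot 1
Insert 95: h=7 -> slot 7

Table: [55, 66, 68, None, None, 60, None, 95, None, None, None]


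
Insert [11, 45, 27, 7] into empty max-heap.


Insert 11: [11]
Insert 45: [45, 11]
Insert 27: [45, 11, 27]
Insert 7: [45, 11, 27, 7]

Final heap: [45, 11, 27, 7]


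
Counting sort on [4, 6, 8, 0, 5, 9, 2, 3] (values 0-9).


Input: [4, 6, 8, 0, 5, 9, 2, 3]
Counts: [1, 0, 1, 1, 1, 1, 1, 0, 1, 1]

Sorted: [0, 2, 3, 4, 5, 6, 8, 9]


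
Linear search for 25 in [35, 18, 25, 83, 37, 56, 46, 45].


i=0: 35!=25
i=1: 18!=25
i=2: 25==25 found!

Found at 2, 3 comps


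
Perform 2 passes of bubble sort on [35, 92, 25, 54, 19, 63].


Initial: [35, 92, 25, 54, 19, 63]
Pass 1: [35, 25, 54, 19, 63, 92] (4 swaps)
Pass 2: [25, 35, 19, 54, 63, 92] (2 swaps)

After 2 passes: [25, 35, 19, 54, 63, 92]


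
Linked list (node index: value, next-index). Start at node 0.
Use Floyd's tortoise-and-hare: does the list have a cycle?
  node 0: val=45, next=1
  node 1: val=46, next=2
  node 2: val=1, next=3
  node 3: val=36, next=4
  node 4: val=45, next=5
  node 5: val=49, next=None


Floyd's tortoise (slow, +1) and hare (fast, +2):
  init: slow=0, fast=0
  step 1: slow=1, fast=2
  step 2: slow=2, fast=4
  step 3: fast 4->5->None, no cycle

Cycle: no


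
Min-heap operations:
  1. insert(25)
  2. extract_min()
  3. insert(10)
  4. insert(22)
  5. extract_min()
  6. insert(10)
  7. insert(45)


insert(25) -> [25]
extract_min()->25, []
insert(10) -> [10]
insert(22) -> [10, 22]
extract_min()->10, [22]
insert(10) -> [10, 22]
insert(45) -> [10, 22, 45]

Final heap: [10, 22, 45]


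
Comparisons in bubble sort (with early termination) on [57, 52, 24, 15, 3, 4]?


Algorithm: bubble sort (with early termination)
Input: [57, 52, 24, 15, 3, 4]
Sorted: [3, 4, 15, 24, 52, 57]

15


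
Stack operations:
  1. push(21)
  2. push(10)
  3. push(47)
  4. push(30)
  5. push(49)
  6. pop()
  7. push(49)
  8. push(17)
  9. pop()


push(21) -> [21]
push(10) -> [21, 10]
push(47) -> [21, 10, 47]
push(30) -> [21, 10, 47, 30]
push(49) -> [21, 10, 47, 30, 49]
pop()->49, [21, 10, 47, 30]
push(49) -> [21, 10, 47, 30, 49]
push(17) -> [21, 10, 47, 30, 49, 17]
pop()->17, [21, 10, 47, 30, 49]

Final stack: [21, 10, 47, 30, 49]


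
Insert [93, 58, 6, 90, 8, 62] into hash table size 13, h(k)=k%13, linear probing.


Insert 93: h=2 -> slot 2
Insert 58: h=6 -> slot 6
Insert 6: h=6, 1 probes -> slot 7
Insert 90: h=12 -> slot 12
Insert 8: h=8 -> slot 8
Insert 62: h=10 -> slot 10

Table: [None, None, 93, None, None, None, 58, 6, 8, None, 62, None, 90]


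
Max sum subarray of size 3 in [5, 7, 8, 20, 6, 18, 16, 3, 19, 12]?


[0:3]: 20
[1:4]: 35
[2:5]: 34
[3:6]: 44
[4:7]: 40
[5:8]: 37
[6:9]: 38
[7:10]: 34

Max: 44 at [3:6]


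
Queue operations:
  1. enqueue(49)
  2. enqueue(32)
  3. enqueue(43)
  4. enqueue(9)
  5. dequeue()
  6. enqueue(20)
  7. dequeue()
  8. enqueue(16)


enqueue(49) -> [49]
enqueue(32) -> [49, 32]
enqueue(43) -> [49, 32, 43]
enqueue(9) -> [49, 32, 43, 9]
dequeue()->49, [32, 43, 9]
enqueue(20) -> [32, 43, 9, 20]
dequeue()->32, [43, 9, 20]
enqueue(16) -> [43, 9, 20, 16]

Final queue: [43, 9, 20, 16]


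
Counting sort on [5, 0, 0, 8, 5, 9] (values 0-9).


Input: [5, 0, 0, 8, 5, 9]
Counts: [2, 0, 0, 0, 0, 2, 0, 0, 1, 1]

Sorted: [0, 0, 5, 5, 8, 9]


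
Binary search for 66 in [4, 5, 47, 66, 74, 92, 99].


Step 1: lo=0, hi=6, mid=3, val=66

Found at index 3


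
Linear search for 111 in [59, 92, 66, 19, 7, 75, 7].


i=0: 59!=111
i=1: 92!=111
i=2: 66!=111
i=3: 19!=111
i=4: 7!=111
i=5: 75!=111
i=6: 7!=111

Not found, 7 comps


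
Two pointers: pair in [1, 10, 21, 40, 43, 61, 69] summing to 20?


lo=0(1)+hi=6(69)=70
lo=0(1)+hi=5(61)=62
lo=0(1)+hi=4(43)=44
lo=0(1)+hi=3(40)=41
lo=0(1)+hi=2(21)=22
lo=0(1)+hi=1(10)=11

No pair found


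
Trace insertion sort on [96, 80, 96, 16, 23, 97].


Initial: [96, 80, 96, 16, 23, 97]
Insert 80: [80, 96, 96, 16, 23, 97]
Insert 96: [80, 96, 96, 16, 23, 97]
Insert 16: [16, 80, 96, 96, 23, 97]
Insert 23: [16, 23, 80, 96, 96, 97]
Insert 97: [16, 23, 80, 96, 96, 97]

Sorted: [16, 23, 80, 96, 96, 97]


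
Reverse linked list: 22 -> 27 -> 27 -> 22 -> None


Step 1: curr=22, set curr.next=prev(None) | reversed so far: 22
Step 2: curr=27, set curr.next=prev(22) | reversed so far: 27 -> 22
Step 3: curr=27, set curr.next=prev(27) | reversed so far: 27 -> 27 -> 22
Step 4: curr=22, set curr.next=prev(27) | reversed so far: 22 -> 27 -> 27 -> 22

22 -> 27 -> 27 -> 22 -> None


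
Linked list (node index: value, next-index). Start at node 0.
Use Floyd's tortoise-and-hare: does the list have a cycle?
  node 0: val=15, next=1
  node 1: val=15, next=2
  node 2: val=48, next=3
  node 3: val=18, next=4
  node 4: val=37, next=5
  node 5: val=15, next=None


Floyd's tortoise (slow, +1) and hare (fast, +2):
  init: slow=0, fast=0
  step 1: slow=1, fast=2
  step 2: slow=2, fast=4
  step 3: fast 4->5->None, no cycle

Cycle: no


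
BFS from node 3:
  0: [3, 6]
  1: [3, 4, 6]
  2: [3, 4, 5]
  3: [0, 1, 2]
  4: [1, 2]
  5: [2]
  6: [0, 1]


Visit 3, enqueue [0, 1, 2]
Visit 0, enqueue [6]
Visit 1, enqueue [4]
Visit 2, enqueue [5]
Visit 6, enqueue []
Visit 4, enqueue []
Visit 5, enqueue []

BFS order: [3, 0, 1, 2, 6, 4, 5]


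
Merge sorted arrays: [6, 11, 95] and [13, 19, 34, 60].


Take 6 from A
Take 11 from A
Take 13 from B
Take 19 from B
Take 34 from B
Take 60 from B

Merged: [6, 11, 13, 19, 34, 60, 95]


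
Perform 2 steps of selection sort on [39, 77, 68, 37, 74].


Initial: [39, 77, 68, 37, 74]
Step 1: min=37 at 3
  Swap: [37, 77, 68, 39, 74]
Step 2: min=39 at 3
  Swap: [37, 39, 68, 77, 74]

After 2 steps: [37, 39, 68, 77, 74]


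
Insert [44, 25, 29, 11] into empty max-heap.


Insert 44: [44]
Insert 25: [44, 25]
Insert 29: [44, 25, 29]
Insert 11: [44, 25, 29, 11]

Final heap: [44, 25, 29, 11]


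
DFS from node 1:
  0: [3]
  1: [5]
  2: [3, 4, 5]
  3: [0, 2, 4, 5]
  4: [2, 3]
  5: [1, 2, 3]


Visit 1, push [5]
Visit 5, push [3, 2]
Visit 2, push [4, 3]
Visit 3, push [4, 0]
Visit 0, push []
Visit 4, push []

DFS order: [1, 5, 2, 3, 0, 4]


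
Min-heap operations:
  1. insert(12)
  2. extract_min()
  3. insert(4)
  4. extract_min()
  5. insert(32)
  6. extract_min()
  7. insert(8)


insert(12) -> [12]
extract_min()->12, []
insert(4) -> [4]
extract_min()->4, []
insert(32) -> [32]
extract_min()->32, []
insert(8) -> [8]

Final heap: [8]
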